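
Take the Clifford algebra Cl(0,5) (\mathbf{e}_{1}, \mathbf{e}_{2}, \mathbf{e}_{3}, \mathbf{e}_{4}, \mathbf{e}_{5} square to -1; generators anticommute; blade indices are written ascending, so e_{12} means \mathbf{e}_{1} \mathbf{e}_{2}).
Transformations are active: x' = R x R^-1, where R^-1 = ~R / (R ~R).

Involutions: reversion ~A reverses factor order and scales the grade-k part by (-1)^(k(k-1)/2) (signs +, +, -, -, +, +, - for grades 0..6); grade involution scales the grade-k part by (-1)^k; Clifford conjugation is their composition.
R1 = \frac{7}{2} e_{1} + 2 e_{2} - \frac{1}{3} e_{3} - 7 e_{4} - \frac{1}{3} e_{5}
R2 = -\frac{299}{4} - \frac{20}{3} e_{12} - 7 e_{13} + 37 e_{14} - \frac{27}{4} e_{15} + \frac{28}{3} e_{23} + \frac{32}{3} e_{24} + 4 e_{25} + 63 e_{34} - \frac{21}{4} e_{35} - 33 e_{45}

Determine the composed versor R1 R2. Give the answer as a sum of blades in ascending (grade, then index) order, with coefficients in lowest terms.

Distribute over the terms of R1 (each basis-blade product reordered to ascending indices, repeated generators contracted through their squares):
(\frac{7}{2} e_{1}) R2 = -\frac{2093}{8} e_{1} + \frac{70}{3} e_{2} + \frac{49}{2} e_{3} - \frac{259}{2} e_{4} + \frac{189}{8} e_{5} + \frac{98}{3} e_{123} + \frac{112}{3} e_{124} + 14 e_{125} + \frac{441}{2} e_{134} - \frac{147}{8} e_{135} - \frac{231}{2} e_{145}
(2 e_{2}) R2 = -\frac{40}{3} e_{1} - \frac{299}{2} e_{2} - \frac{56}{3} e_{3} - \frac{64}{3} e_{4} - 8 e_{5} + 14 e_{123} - 74 e_{124} + \frac{27}{2} e_{125} + 126 e_{234} - \frac{21}{2} e_{235} - 66 e_{245}
(-\frac{1}{3} e_{3}) R2 = \frac{7}{3} e_{1} - \frac{28}{9} e_{2} + \frac{299}{12} e_{3} + 21 e_{4} - \frac{7}{4} e_{5} + \frac{20}{9} e_{123} + \frac{37}{3} e_{134} - \frac{9}{4} e_{135} + \frac{32}{9} e_{234} + \frac{4}{3} e_{235} + 11 e_{345}
(-7 e_{4}) R2 = -259 e_{1} - \frac{224}{3} e_{2} - 441 e_{3} + \frac{2093}{4} e_{4} - 231 e_{5} + \frac{140}{3} e_{124} + 49 e_{134} - \frac{189}{4} e_{145} - \frac{196}{3} e_{234} + 28 e_{245} - \frac{147}{4} e_{345}
(-\frac{1}{3} e_{5}) R2 = \frac{9}{4} e_{1} - \frac{4}{3} e_{2} + \frac{7}{4} e_{3} + 11 e_{4} + \frac{299}{12} e_{5} + \frac{20}{9} e_{125} + \frac{7}{3} e_{135} - \frac{37}{3} e_{145} - \frac{28}{9} e_{235} - \frac{32}{9} e_{245} - 21 e_{345}
Summing the partial products and collecting blades:
Answer: -\frac{4235}{8} e_{1} - \frac{3695}{18} e_{2} - \frac{817}{2} e_{3} + \frac{4853}{12} e_{4} - \frac{4613}{24} e_{5} + \frac{440}{9} e_{123} + 10 e_{124} + \frac{535}{18} e_{125} + \frac{1691}{6} e_{134} - \frac{439}{24} e_{135} - \frac{2101}{12} e_{145} + \frac{578}{9} e_{234} - \frac{221}{18} e_{235} - \frac{374}{9} e_{245} - \frac{187}{4} e_{345}


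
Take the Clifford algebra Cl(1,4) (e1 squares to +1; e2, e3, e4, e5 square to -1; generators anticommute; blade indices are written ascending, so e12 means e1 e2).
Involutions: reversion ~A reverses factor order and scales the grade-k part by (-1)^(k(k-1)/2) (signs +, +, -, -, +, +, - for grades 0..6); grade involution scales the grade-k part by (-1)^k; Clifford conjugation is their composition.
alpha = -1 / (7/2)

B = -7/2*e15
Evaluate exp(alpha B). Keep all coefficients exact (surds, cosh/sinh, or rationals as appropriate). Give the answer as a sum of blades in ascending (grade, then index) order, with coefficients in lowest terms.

B^2 = (-7/2)^2*(e15)^2 = 49/4*(+1) = 49/4 (a basis 2-blade squares to minus the product of its generators' squares).
B^2 = 49/4 — hyperbolic case — the even/odd split gives cosh and sinh: l = 7/2, alpha*l = -1, so exp(alpha B) = cosh(-1) + (sinh(-1)/(7/2))*B = cosh(1) + (-2*sinh(1)/7)*B.
Answer: cosh(1) + sinh(1)*e15


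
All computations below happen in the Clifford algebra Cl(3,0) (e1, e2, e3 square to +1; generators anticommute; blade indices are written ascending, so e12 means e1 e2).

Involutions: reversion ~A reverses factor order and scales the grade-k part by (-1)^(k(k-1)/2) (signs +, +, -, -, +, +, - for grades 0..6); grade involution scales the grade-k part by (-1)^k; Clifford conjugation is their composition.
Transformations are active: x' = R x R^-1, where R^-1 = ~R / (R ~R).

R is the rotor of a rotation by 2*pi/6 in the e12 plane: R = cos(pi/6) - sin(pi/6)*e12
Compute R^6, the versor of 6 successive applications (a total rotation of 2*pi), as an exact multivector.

The rotor phase is half the rotation angle and phases add under composition, so 6 steps in the e12 plane accumulate phase 6*(pi/6) = pi: R^6 = cos(pi) - sin(pi)*e12.
cos(pi) = -1 and sin(pi) = 0, so R^6 = -1. The total rotation 2*pi is 1 full turn, so every vector returns to itself, yet the rotor is -1, on the OTHER sheet of the double cover (an odd number of 2*pi turns).
Answer: -1


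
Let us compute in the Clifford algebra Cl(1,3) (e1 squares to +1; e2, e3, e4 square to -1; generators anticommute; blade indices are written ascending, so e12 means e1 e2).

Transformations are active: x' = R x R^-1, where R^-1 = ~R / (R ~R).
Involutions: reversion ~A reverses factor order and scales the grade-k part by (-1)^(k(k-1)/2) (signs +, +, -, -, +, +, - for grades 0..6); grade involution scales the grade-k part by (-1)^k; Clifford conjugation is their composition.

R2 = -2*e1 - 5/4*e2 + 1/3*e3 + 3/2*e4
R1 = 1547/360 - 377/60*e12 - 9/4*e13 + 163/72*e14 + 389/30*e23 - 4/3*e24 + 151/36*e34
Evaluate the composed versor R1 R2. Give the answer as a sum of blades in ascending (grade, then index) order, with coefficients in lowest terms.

Distribute over the terms of R2 (each basis-blade product reordered to ascending indices, repeated generators contracted through their squares):
R1 (-2*e1) = -1547/180*e1 - 377/30*e2 - 9/2*e3 + 163/36*e4 - 389/15*e123 + 8/3*e124 - 151/18*e134
R1 (-5/4*e2) = -377/48*e1 - 1547/288*e2 - 389/24*e3 + 5/3*e4 - 45/16*e123 + 815/288*e124 - 755/144*e234
R1 (1/3*e3) = 3/4*e1 - 389/90*e2 + 1547/1080*e3 + 151/108*e4 - 377/180*e123 - 163/216*e134 + 4/9*e234
R1 (3/2*e4) = -163/48*e1 + 2*e2 - 151/24*e3 + 1547/240*e4 - 377/40*e124 - 27/8*e134 + 389/20*e234
Summing the partial products and collecting blades:
Answer: -3437/180*e1 - 1945/96*e2 - 27613/1080*e3 + 30323/2160*e4 - 4441/144*e123 - 5657/1440*e124 - 338/27*e134 + 10549/720*e234


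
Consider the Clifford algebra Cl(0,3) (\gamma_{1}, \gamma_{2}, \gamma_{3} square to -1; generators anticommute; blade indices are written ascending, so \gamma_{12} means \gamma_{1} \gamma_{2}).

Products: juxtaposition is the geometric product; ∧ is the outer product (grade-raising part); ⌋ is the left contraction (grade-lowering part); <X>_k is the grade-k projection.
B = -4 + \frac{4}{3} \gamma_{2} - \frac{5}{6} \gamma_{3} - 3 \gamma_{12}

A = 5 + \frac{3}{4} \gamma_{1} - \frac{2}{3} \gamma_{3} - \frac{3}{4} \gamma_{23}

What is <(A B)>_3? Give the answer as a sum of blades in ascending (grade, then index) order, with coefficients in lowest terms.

step 1: -\frac{185}{9} - 3 \gamma_{1} + \frac{199}{24} \gamma_{2} - \frac{5}{2} \gamma_{3} - 14 \gamma_{12} + \frac{13}{8} \gamma_{13} + \frac{35}{9} \gamma_{23} + 2 \gamma_{123}
step 2: 2 \gamma_{123}
Answer: 2 \gamma_{123}


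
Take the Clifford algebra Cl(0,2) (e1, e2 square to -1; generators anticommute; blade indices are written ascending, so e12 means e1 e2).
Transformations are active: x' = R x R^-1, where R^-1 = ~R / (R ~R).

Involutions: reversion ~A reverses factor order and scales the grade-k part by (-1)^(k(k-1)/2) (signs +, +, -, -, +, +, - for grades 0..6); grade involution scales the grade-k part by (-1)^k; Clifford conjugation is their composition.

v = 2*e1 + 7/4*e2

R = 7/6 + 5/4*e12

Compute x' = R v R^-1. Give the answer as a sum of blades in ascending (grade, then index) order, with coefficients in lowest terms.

~R = 7/6 - 5/4*e12, and R ~R = 421/144, so R^-1 = ~R / (421/144).
R v = 7/48*e1 + 109/24*e2
Answer: -793/421*e1 + 3157/1684*e2


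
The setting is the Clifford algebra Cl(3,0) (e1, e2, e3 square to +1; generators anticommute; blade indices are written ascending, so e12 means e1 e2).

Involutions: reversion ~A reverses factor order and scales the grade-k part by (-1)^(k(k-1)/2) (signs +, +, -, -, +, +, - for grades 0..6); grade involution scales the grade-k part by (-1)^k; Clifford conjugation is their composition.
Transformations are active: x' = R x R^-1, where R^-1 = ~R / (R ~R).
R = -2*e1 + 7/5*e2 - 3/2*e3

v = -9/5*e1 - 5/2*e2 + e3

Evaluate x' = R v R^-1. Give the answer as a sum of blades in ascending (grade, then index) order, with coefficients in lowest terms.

~R = -2*e1 + 7/5*e2 - 3/2*e3, and R ~R = 821/100, so R^-1 = ~R / (821/100).
R v = -7/5 + 188/25*e12 - 47/10*e13 - 47/20*e23
Answer: 10189/4105*e1 + 3321/1642*e2 - 401/821*e3


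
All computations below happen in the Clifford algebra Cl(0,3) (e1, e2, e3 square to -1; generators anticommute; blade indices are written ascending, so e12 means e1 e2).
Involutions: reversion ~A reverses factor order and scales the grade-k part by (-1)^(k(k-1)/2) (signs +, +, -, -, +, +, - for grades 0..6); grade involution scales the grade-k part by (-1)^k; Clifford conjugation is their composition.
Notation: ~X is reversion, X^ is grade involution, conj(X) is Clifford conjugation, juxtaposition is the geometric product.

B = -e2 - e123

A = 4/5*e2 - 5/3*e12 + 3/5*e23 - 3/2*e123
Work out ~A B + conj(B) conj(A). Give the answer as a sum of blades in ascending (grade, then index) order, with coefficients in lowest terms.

first term: -7/10 + 16/15*e1 + 34/15*e3 - 23/10*e13
second term: 23/10 + 16/15*e1 + 34/15*e3 - 7/10*e13
Answer: 8/5 + 32/15*e1 + 68/15*e3 - 3*e13


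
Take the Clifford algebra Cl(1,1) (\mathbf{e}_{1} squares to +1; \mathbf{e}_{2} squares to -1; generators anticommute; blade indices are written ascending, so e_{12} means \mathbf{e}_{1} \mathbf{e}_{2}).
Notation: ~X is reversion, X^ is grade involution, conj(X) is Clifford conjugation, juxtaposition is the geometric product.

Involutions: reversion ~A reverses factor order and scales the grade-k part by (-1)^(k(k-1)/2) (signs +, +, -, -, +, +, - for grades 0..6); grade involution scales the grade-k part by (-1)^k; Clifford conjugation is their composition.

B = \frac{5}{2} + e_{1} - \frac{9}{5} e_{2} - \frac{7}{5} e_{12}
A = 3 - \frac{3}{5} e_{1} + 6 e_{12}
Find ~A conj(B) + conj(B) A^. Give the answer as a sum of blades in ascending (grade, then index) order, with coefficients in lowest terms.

first term: -\frac{3}{10} + \frac{63}{10} e_{1} - \frac{36}{25} e_{2} - \frac{297}{25} e_{12}
second term: \frac{153}{10} + \frac{93}{10} e_{1} - \frac{36}{25} e_{2} + \frac{453}{25} e_{12}
Answer: 15 + \frac{78}{5} e_{1} - \frac{72}{25} e_{2} + \frac{156}{25} e_{12}


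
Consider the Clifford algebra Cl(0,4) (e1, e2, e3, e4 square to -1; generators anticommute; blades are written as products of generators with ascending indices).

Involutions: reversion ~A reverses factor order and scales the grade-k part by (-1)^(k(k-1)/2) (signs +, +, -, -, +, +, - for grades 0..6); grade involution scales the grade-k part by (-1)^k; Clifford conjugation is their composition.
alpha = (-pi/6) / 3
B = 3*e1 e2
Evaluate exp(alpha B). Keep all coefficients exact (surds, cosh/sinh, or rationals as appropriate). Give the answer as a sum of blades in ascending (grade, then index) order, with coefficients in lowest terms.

B^2 = (3)^2*(e1 e2)^2 = 9*(-1) = -9 (a basis 2-blade squares to minus the product of its generators' squares).
B^2 = -9 — a negative square means the series sums to a rotation: l = 3, alpha*l = -pi/6, so exp(alpha B) = cos(-pi/6) + (sin(-pi/6)/3)*B = sqrt(3)/2 + (-1/6)*B.
Answer: sqrt(3)/2 - 1/2*e1 e2


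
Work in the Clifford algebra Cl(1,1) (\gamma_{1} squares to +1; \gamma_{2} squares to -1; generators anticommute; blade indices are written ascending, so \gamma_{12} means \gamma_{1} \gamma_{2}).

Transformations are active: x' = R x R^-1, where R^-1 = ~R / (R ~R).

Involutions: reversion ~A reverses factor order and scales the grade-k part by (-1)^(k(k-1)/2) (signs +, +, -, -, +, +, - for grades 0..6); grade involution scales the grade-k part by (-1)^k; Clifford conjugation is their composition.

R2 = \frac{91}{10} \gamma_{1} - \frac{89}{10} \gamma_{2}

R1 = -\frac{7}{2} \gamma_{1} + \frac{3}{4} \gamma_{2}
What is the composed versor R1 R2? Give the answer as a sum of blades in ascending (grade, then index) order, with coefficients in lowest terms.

Distribute over the terms of R1 (each basis-blade product reordered to ascending indices, repeated generators contracted through their squares):
(-\frac{7}{2} \gamma_{1}) R2 = -\frac{637}{20} + \frac{623}{20} \gamma_{12}
(\frac{3}{4} \gamma_{2}) R2 = \frac{267}{40} - \frac{273}{40} \gamma_{12}
Summing the partial products and collecting blades:
Answer: -\frac{1007}{40} + \frac{973}{40} \gamma_{12}


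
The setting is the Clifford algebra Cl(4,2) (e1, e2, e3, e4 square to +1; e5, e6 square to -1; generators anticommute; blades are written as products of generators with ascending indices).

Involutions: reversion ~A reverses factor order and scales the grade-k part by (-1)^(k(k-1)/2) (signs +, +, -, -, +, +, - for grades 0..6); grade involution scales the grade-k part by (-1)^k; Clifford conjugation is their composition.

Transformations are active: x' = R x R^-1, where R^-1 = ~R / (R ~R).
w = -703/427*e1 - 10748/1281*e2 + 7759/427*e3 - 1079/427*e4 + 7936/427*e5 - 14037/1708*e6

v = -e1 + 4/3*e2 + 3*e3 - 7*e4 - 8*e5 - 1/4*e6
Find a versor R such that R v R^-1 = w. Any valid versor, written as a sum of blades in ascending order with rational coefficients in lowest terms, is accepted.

Since q(v) = q(w) = -473/144, the sum R = v + w = -1130/427*e1 - 9040/1281*e2 + 9040/427*e3 - 4068/427*e4 + 4520/427*e5 - 3616/427*e6 does the job whenever invertible.
Answer: -1130/427*e1 - 9040/1281*e2 + 9040/427*e3 - 4068/427*e4 + 4520/427*e5 - 3616/427*e6


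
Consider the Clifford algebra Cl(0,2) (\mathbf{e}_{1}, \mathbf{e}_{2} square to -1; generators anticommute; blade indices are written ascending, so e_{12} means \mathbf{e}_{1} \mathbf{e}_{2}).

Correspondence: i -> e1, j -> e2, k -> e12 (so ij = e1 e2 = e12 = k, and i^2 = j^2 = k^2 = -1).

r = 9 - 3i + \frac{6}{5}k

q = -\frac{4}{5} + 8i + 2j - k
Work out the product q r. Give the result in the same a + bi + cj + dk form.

In blades: q = -\frac{4}{5} + 8 e_{1} + 2 e_{2} - e_{12}, r = 9 - 3 e_{1} + \frac{6}{5} e_{12}.
Distribute q over r term by term (generator squares from the signature, products reordered to ascending indices): (-\frac{4}{5})*r = -\frac{36}{5} + \frac{12}{5} e_{1} - \frac{24}{25} e_{12}; (8 e_{1})*r = 24 + 72 e_{1} - \frac{48}{5} e_{2}; (2 e_{2})*r = \frac{12}{5} e_{1} + 18 e_{2} + 6 e_{12}; (-e_{12})*r = \frac{6}{5} + 3 e_{2} - 9 e_{12}.
Sum: 18 + \frac{384}{5} e_{1} + \frac{57}{5} e_{2} - \frac{99}{25} e_{12}; translating back through the correspondence:
Answer: 18 + \frac{384}{5}i + \frac{57}{5}j - \frac{99}{25}k


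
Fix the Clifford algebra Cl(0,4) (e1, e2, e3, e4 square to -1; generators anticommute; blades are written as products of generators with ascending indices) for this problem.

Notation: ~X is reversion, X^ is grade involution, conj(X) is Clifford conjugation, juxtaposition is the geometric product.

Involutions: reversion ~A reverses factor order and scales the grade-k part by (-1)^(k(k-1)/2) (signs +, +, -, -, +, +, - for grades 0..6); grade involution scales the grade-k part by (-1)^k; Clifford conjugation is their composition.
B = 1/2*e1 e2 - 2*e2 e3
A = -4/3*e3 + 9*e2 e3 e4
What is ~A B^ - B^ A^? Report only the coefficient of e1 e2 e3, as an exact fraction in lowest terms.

first term: 8/3*e2 - 18*e4 - 2/3*e1 e2 e3 - 9/2*e1 e3 e4
second term: 8/3*e2 - 18*e4 + 2/3*e1 e2 e3 + 9/2*e1 e3 e4
Answer: -4/3


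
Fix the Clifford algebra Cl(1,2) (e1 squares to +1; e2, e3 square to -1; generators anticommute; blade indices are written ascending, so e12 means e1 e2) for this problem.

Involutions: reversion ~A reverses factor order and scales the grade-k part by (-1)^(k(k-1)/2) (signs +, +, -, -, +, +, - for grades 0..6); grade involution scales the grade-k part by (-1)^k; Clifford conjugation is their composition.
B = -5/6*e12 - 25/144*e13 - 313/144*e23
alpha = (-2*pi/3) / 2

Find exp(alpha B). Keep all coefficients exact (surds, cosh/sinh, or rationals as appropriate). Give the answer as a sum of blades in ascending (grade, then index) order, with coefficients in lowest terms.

B^2 term by term: the squares give (-5/6)^2*(e12)^2 + (-25/144)^2*(e13)^2 + (-313/144)^2*(e23)^2 = 25/36*(+1) + 625/20736*(+1) + 97969/20736*(-1) = -4 (each basis 2-blade squares to minus the product of its generators' squares); cross terms between blades sharing an index anticommute and cancel. So B^2 = -4.
B^2 = -4 — the series telescopes trigonometrically here: l = 2, alpha*l = -2*pi/3, so exp(alpha B) = cos(-2*pi/3) + (sin(-2*pi/3)/2)*B = -1/2 + (-sqrt(3)/4)*B.
Answer: -1/2 + 5*sqrt(3)/24*e12 + 25*sqrt(3)/576*e13 + 313*sqrt(3)/576*e23


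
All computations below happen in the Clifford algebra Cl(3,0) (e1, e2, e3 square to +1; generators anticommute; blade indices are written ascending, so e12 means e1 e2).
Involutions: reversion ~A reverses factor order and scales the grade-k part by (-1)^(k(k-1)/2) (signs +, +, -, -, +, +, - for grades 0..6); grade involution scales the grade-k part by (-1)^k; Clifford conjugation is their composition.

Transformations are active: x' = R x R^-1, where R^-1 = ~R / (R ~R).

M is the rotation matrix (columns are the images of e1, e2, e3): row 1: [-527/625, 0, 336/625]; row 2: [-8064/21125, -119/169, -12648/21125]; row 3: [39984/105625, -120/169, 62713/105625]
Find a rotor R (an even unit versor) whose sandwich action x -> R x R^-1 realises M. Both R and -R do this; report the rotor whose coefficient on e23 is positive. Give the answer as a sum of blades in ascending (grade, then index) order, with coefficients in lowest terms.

Method: write R = a + b12*e12 + b13*e13 + b23*e23 with a^2 + b12^2 + b13^2 + b23^2 = 1 (so R^-1 = ~R). Expanding the columns R e_j ~R gives tr M = 4a^2 - 1 and, from the antisymmetric part, M21 - M12 = -4a*b12, M13 - M31 = 4a*b13, M32 - M23 = -4a*b23.
Here tr M = -4029/4225, so a^2 = (1 + tr M)/4 = 49/4225 and a = ±7/65. Taking a = 7/65: M21 - M12 = -8064/21125, M13 - M31 = 672/4225, M32 - M23 = -2352/21125, giving b12 = 288/325, b13 = 24/65, b23 = 84/325, i.e. R = 7/65 + 288/325*e12 + 24/65*e13 + 84/325*e23.
Its e23 coefficient is already positive.
Answer: 7/65 + 288/325*e12 + 24/65*e13 + 84/325*e23. Sheet selection: the two-to-one cover makes ±R indistinguishable at the matrix level (trace -4029/4225), so uniqueness comes from the required sign on e23.


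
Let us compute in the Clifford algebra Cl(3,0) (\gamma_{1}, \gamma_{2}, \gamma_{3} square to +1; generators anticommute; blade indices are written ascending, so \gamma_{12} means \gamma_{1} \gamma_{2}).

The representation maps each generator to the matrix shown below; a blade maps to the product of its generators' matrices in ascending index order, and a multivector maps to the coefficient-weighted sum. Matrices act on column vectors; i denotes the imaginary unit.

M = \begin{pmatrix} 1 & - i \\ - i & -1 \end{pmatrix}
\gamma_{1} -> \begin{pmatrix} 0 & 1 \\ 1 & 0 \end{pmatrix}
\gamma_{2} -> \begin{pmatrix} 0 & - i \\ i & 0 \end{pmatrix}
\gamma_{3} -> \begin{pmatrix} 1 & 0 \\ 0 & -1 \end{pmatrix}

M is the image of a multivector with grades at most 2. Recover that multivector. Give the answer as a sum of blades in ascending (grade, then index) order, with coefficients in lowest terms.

Method: 1, rho(\gamma_{1}), rho(\gamma_{2}), rho(\gamma_{3}) form a trace-orthogonal basis of the 2x2 complex matrices (tr(X Y) = 2 if X = Y, else 0), so M = m0*1 + m1*rho(\gamma_{1}) + m2*rho(\gamma_{2}) + m3*rho(\gamma_{3}) with m0 = tr(M)/2 = 0, m1 = tr(M rho(\gamma_{1}))/2 = - i, m2 = tr(M rho(\gamma_{2}))/2 = 0, m3 = tr(M rho(\gamma_{3}))/2 = 1.
Multiplying table entries, the bivector images are rho(\gamma_{12}) = i*rho(\gamma_{3}), rho(\gamma_{13}) = -i*rho(\gamma_{2}), rho(\gamma_{23}) = i*rho(\gamma_{1}); with real blade coefficients the real parts of m0..m3 are the coefficients of 1, \gamma_{1}, \gamma_{2}, \gamma_{3} and the imaginary parts give the bivectors (\gamma_{23}: Im m1, \gamma_{13}: -Im m2, \gamma_{12}: Im m3).
Answer: \gamma_{3} - \gamma_{23}


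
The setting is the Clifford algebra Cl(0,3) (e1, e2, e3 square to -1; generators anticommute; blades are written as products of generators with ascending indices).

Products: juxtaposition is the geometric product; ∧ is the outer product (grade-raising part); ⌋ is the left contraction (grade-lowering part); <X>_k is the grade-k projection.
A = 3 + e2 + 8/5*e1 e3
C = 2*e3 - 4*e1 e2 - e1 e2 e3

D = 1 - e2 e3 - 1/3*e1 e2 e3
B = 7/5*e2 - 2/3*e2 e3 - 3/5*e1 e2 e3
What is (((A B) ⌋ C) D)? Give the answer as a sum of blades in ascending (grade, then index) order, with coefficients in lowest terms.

step 1: -7/5 + 81/25*e2 + 2/3*e3 - 16/15*e1 e2 - 3/5*e1 e3 - 2*e2 e3 - 101/25*e1 e2 e3
step 2: -39/25 - 374/25*e1 + 3/5*e2 - 58/15*e3 + 94/15*e1 e2 - 81/25*e1 e3 + 7/5*e1 e2 e3
step 3: -152/75 - 339/25*e1 + 416/75*e2 - 53/45*e3 + 1849/225*e1 e2 + 212/75*e1 e3 - 257/75*e2 e3 + 422/25*e1 e2 e3
Answer: -152/75 - 339/25*e1 + 416/75*e2 - 53/45*e3 + 1849/225*e1 e2 + 212/75*e1 e3 - 257/75*e2 e3 + 422/25*e1 e2 e3


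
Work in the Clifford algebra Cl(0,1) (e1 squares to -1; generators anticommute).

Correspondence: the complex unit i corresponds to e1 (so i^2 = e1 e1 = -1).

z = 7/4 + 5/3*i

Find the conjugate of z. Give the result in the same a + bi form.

In blades: z = 7/4 + 5/3*e1.
Conjugation here is Clifford conjugation: the scalar is fixed and the grade-1 and grade-2 blades all flip sign, giving 7/4 - 5/3*e1; translating back:
Answer: 7/4 - 5/3*i


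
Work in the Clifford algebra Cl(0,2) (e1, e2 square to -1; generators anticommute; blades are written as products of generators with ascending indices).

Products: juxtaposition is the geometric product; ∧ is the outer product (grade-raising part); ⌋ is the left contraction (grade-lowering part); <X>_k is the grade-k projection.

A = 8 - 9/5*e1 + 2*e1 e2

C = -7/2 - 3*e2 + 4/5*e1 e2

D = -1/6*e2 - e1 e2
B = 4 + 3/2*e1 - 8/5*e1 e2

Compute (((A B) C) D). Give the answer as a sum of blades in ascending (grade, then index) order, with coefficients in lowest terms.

step 1: 379/10 + 24/5*e1 + 3/25*e2 - 24/5*e1 e2
step 2: -2569/20 - 3888/125*e1 - 2949/25*e2 + 818/25*e1 e2
step 3: 653/50 + 9256/75*e1 - 29087/3000*e2 + 66817/500*e1 e2
Answer: 653/50 + 9256/75*e1 - 29087/3000*e2 + 66817/500*e1 e2


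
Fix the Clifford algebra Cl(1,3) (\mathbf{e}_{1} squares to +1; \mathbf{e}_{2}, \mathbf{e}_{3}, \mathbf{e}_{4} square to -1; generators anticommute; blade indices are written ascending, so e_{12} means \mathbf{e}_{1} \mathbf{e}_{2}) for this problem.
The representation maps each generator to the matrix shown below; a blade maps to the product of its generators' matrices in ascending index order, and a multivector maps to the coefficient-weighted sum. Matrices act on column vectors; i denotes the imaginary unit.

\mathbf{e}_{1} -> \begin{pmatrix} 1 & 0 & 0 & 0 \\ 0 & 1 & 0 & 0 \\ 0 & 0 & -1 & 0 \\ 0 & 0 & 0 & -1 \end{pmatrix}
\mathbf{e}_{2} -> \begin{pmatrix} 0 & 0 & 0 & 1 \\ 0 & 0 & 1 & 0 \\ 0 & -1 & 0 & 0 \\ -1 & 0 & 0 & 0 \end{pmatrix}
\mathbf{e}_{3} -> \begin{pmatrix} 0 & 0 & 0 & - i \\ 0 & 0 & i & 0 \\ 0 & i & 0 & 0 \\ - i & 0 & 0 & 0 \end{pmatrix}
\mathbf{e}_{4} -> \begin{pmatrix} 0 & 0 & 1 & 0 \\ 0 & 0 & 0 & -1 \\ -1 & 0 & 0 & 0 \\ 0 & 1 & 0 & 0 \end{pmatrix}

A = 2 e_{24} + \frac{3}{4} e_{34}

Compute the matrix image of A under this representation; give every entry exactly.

Bivector images (products of the table entries): rho(e_{24}) = rho(\mathbf{e}_{2})rho(\mathbf{e}_{4}) = \begin{pmatrix} 0 & 1 & 0 & 0 \\ -1 & 0 & 0 & 0 \\ 0 & 0 & 0 & 1 \\ 0 & 0 & -1 & 0 \end{pmatrix}; rho(e_{34}) = rho(\mathbf{e}_{3})rho(\mathbf{e}_{4}) = \begin{pmatrix} 0 & - i & 0 & 0 \\ - i & 0 & 0 & 0 \\ 0 & 0 & 0 & - i \\ 0 & 0 & - i & 0 \end{pmatrix}.
M = (2)*rho(e_{24}) + (\frac{3}{4})*rho(e_{34}), summed entrywise:
Answer: \begin{pmatrix} 0 & 2 - \frac{3 i}{4} & 0 & 0 \\ -2 - \frac{3 i}{4} & 0 & 0 & 0 \\ 0 & 0 & 0 & 2 - \frac{3 i}{4} \\ 0 & 0 & -2 - \frac{3 i}{4} & 0 \end{pmatrix}


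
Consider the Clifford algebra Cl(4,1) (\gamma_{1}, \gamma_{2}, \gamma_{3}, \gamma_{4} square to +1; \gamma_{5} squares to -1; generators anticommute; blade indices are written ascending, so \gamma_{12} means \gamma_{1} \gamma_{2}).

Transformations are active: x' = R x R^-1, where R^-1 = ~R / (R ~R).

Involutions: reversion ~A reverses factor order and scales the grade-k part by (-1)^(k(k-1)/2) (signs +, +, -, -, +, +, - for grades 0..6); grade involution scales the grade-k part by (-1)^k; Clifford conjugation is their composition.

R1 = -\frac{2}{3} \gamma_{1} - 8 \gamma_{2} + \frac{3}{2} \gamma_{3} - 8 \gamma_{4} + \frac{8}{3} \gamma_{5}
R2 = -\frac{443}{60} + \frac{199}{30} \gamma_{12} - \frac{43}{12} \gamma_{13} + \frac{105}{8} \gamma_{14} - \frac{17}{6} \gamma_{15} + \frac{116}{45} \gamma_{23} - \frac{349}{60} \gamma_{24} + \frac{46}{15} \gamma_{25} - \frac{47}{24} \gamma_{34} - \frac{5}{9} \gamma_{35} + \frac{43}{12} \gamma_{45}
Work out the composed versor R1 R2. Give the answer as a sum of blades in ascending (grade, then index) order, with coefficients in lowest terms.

Distribute over the terms of R1 (each basis-blade product reordered to ascending indices, repeated generators contracted through their squares):
(-\frac{2}{3} \gamma_{1}) R2 = \frac{443}{90} \gamma_{1} - \frac{199}{45} \gamma_{2} + \frac{43}{18} \gamma_{3} - \frac{35}{4} \gamma_{4} + \frac{17}{9} \gamma_{5} - \frac{232}{135} \gamma_{123} + \frac{349}{90} \gamma_{124} - \frac{92}{45} \gamma_{125} + \frac{47}{36} \gamma_{134} + \frac{10}{27} \gamma_{135} - \frac{43}{18} \gamma_{145}
(-8 \gamma_{2}) R2 = \frac{796}{15} \gamma_{1} + \frac{886}{15} \gamma_{2} - \frac{928}{45} \gamma_{3} + \frac{698}{15} \gamma_{4} - \frac{368}{15} \gamma_{5} - \frac{86}{3} \gamma_{123} + 105 \gamma_{124} - \frac{68}{3} \gamma_{125} + \frac{47}{3} \gamma_{234} + \frac{40}{9} \gamma_{235} - \frac{86}{3} \gamma_{245}
(\frac{3}{2} \gamma_{3}) R2 = \frac{43}{8} \gamma_{1} - \frac{58}{15} \gamma_{2} - \frac{443}{40} \gamma_{3} - \frac{47}{16} \gamma_{4} - \frac{5}{6} \gamma_{5} + \frac{199}{20} \gamma_{123} - \frac{315}{16} \gamma_{134} + \frac{17}{4} \gamma_{135} + \frac{349}{40} \gamma_{234} - \frac{23}{5} \gamma_{235} + \frac{43}{8} \gamma_{345}
(-8 \gamma_{4}) R2 = 105 \gamma_{1} - \frac{698}{15} \gamma_{2} - \frac{47}{3} \gamma_{3} + \frac{886}{15} \gamma_{4} - \frac{86}{3} \gamma_{5} - \frac{796}{15} \gamma_{124} + \frac{86}{3} \gamma_{134} - \frac{68}{3} \gamma_{145} - \frac{928}{45} \gamma_{234} + \frac{368}{15} \gamma_{245} - \frac{40}{9} \gamma_{345}
(\frac{8}{3} \gamma_{5}) R2 = -\frac{68}{9} \gamma_{1} + \frac{368}{45} \gamma_{2} - \frac{40}{27} \gamma_{3} + \frac{86}{9} \gamma_{4} - \frac{886}{45} \gamma_{5} + \frac{796}{45} \gamma_{125} - \frac{86}{9} \gamma_{135} + 35 \gamma_{145} + \frac{928}{135} \gamma_{235} - \frac{698}{45} \gamma_{245} - \frac{47}{9} \gamma_{345}
Summing the partial products and collecting blades:
Answer: \frac{19297}{120} \gamma_{1} + \frac{559}{45} \gamma_{2} - \frac{50173}{1080} \gamma_{3} + \frac{74497}{720} \gamma_{4} - \frac{431}{6} \gamma_{5} - \frac{2207}{108} \gamma_{123} + \frac{5023}{90} \gamma_{124} - \frac{316}{45} \gamma_{125} + \frac{1481}{144} \gamma_{134} - \frac{533}{108} \gamma_{135} + \frac{179}{18} \gamma_{145} + \frac{1357}{360} \gamma_{234} + \frac{907}{135} \gamma_{235} - \frac{884}{45} \gamma_{245} - \frac{103}{24} \gamma_{345}


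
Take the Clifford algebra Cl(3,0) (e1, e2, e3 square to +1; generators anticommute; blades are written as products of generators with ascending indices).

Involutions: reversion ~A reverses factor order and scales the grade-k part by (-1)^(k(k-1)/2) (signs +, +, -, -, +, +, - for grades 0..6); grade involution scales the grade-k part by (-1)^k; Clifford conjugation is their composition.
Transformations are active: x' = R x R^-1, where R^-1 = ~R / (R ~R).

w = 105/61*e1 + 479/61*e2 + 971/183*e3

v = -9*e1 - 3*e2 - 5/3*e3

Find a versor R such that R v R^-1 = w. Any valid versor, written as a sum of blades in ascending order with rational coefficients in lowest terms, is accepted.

The midline construction: v and w both square to 835/9, so reflecting in their sum -444/61*e1 + 296/61*e2 + 222/61*e3 exchanges them.
Answer: -444/61*e1 + 296/61*e2 + 222/61*e3


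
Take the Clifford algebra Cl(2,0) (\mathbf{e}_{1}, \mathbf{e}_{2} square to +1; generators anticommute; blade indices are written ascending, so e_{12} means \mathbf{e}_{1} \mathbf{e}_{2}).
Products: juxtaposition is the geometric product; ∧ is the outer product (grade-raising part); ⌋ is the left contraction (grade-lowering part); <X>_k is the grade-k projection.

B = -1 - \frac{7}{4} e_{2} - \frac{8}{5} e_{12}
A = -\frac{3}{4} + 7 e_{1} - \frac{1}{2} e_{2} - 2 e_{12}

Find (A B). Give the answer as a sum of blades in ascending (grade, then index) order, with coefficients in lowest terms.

step 1: -\frac{63}{40} - \frac{43}{10} e_{1} - \frac{751}{80} e_{2} - \frac{181}{20} e_{12}
Answer: -\frac{63}{40} - \frac{43}{10} e_{1} - \frac{751}{80} e_{2} - \frac{181}{20} e_{12}


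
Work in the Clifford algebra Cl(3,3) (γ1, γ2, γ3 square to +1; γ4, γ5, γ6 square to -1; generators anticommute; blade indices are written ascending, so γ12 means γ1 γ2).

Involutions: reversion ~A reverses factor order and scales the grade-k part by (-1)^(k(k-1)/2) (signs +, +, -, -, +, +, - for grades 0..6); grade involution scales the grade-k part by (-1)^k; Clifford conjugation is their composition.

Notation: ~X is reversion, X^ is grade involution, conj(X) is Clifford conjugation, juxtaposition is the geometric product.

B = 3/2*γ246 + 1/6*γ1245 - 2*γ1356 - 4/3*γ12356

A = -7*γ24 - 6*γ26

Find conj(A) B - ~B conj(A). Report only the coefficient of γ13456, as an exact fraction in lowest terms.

first term: -9*γ4 + 21/2*γ6 + 7/6*γ15 - 8*γ135 + 12*γ1235 - γ1456 - 28/3*γ13456 + 14*γ123456
second term: 9*γ4 - 21/2*γ6 + 7/6*γ15 - 8*γ135 - 12*γ1235 + γ1456 + 28/3*γ13456 + 14*γ123456
Answer: -56/3


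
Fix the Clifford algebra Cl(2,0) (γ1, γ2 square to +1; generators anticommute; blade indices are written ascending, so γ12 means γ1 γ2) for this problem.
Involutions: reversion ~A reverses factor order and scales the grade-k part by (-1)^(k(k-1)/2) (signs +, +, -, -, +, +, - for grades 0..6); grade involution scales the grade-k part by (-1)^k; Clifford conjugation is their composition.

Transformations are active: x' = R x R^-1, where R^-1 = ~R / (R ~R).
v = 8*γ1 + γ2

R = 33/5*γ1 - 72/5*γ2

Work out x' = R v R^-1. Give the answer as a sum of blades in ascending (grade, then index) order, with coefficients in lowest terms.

~R = 33/5*γ1 - 72/5*γ2, and R ~R = 6273/25, so R^-1 = ~R / (6273/25).
R v = 192/5 + 609/5*γ12
Answer: -4168/697*γ1 - 3769/697*γ2


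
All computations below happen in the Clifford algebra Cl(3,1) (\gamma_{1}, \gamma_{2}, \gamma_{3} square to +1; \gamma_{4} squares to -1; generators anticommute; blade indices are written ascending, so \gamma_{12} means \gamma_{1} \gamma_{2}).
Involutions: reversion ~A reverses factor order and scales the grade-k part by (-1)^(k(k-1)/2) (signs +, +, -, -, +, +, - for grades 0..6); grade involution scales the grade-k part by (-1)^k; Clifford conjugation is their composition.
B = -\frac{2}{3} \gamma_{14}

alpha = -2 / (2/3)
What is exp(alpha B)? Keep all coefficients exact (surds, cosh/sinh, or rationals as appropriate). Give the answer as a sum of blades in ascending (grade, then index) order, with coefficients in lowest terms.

B^2 = (-\frac{2}{3})^2*(\gamma_{14})^2 = \frac{4}{9}*(+1) = \frac{4}{9} (a basis 2-blade squares to minus the product of its generators' squares).
B^2 = \frac{4}{9} — B^2 > 0, so the exponential closes hyperbolically: l = \frac{2}{3}, alpha*l = -2, so exp(alpha B) = cosh(-2) + (sinh(-2)/(\frac{2}{3}))*B = \cosh{\left(2 \right)} + (- \frac{3 \sinh{\left(2 \right)}}{2})*B.
Answer: \cosh{\left(2 \right)} + \sinh{\left(2 \right)} \gamma_{14}


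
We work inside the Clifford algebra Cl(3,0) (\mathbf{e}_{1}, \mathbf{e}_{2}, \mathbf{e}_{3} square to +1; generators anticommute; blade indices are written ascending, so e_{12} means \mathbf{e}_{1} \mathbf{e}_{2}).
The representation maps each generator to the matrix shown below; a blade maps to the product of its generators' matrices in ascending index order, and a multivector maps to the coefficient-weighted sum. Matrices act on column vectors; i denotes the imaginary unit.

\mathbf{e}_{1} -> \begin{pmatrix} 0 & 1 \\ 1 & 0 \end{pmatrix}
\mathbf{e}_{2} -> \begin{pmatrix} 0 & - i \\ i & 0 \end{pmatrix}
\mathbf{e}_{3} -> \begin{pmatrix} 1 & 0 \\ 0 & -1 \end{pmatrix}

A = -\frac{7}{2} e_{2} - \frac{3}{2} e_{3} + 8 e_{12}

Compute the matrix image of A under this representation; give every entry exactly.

Bivector images (products of the table entries): rho(e_{12}) = rho(\mathbf{e}_{1})rho(\mathbf{e}_{2}) = \begin{pmatrix} i & 0 \\ 0 & - i \end{pmatrix}.
M = (-\frac{7}{2})*rho(e_{2}) + (-\frac{3}{2})*rho(e_{3}) + (8)*rho(e_{12}), summed entrywise:
Answer: \begin{pmatrix} - \frac{3}{2} + 8 i & \frac{7 i}{2} \\ - \frac{7 i}{2} & \frac{3}{2} - 8 i \end{pmatrix}


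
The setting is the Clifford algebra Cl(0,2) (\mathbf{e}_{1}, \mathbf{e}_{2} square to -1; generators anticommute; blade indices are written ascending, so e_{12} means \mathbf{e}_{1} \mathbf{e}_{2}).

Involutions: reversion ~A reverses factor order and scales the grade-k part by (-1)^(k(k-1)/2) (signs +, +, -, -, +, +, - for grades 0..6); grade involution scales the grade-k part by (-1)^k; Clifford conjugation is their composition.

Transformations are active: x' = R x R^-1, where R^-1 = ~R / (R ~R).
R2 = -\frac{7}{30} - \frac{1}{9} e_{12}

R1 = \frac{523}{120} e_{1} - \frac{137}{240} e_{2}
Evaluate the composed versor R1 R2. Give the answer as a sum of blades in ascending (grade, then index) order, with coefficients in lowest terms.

Distribute over the terms of R1 (each basis-blade product reordered to ascending indices, repeated generators contracted through their squares):
(\frac{523}{120} e_{1}) R2 = -\frac{3661}{3600} e_{1} + \frac{523}{1080} e_{2}
(-\frac{137}{240} e_{2}) R2 = \frac{137}{2160} e_{1} + \frac{959}{7200} e_{2}
Summing the partial products and collecting blades:
Answer: -\frac{5149}{5400} e_{1} + \frac{13337}{21600} e_{2}


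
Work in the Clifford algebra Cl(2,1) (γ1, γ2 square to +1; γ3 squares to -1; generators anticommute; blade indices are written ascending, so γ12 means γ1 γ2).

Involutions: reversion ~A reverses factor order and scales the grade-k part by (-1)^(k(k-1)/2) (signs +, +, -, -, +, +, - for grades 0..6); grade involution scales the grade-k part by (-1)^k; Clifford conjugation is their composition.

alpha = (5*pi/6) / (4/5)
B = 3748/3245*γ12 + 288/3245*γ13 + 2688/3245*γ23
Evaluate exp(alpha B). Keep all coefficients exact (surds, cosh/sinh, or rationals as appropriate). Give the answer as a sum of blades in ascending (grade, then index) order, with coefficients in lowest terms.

B^2 term by term: the squares give (3748/3245)^2*(γ12)^2 + (288/3245)^2*(γ13)^2 + (2688/3245)^2*(γ23)^2 = 14047504/10530025*(-1) + 82944/10530025*(+1) + 7225344/10530025*(+1) = -16/25 (each basis 2-blade squares to minus the product of its generators' squares); cross terms between blades sharing an index anticommute and cancel. So B^2 = -16/25.
B^2 = -16/25 — the series telescopes trigonometrically here: l = 4/5, alpha*l = 5*pi/6, so exp(alpha B) = cos(5*pi/6) + (sin(5*pi/6)/(4/5))*B = -sqrt(3)/2 + (5/8)*B.
Answer: -sqrt(3)/2 + 937/1298*γ12 + 36/649*γ13 + 336/649*γ23


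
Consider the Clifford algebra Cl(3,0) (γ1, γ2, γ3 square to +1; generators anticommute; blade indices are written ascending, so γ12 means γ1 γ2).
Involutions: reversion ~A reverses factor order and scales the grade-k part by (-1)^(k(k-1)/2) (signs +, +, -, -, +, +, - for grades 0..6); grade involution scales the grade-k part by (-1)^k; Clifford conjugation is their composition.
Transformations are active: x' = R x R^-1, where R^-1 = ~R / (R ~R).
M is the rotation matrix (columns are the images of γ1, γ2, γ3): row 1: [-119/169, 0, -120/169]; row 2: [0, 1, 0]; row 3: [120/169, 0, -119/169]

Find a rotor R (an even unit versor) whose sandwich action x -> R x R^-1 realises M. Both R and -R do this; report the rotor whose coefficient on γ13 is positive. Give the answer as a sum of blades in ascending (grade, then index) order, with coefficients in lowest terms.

Method: write R = a + b12*γ12 + b13*γ13 + b23*γ23 with a^2 + b12^2 + b13^2 + b23^2 = 1 (so R^-1 = ~R). Expanding the columns R e_j ~R gives tr M = 4a^2 - 1 and, from the antisymmetric part, M21 - M12 = -4a*b12, M13 - M31 = 4a*b13, M32 - M23 = -4a*b23.
Here tr M = -69/169, so a^2 = (1 + tr M)/4 = 25/169 and a = ±5/13. Taking a = 5/13: M21 - M12 = 0, M13 - M31 = -240/169, M32 - M23 = 0, giving b12 = 0, b13 = -12/13, b23 = 0, i.e. R = 5/13 - 12/13*γ13.
Its γ13 coefficient is negative, so report the other preimage -R.
Answer: -5/13 + 12/13*γ13. Recall the cover is two-to-one: with M of trace -69/169, both preimages act alike, and the stated γ13 sign chooses the sheet.


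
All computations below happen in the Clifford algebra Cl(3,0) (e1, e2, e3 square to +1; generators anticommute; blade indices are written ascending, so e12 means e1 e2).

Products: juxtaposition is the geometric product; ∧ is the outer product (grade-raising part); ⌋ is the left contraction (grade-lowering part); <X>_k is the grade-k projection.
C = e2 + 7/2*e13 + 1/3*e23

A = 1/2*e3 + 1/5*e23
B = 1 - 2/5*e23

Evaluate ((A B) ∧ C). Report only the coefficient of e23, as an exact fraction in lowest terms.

step 1: 2/25 + 1/5*e2 + 1/2*e3 + 1/5*e23
step 2: 2/25*e2 + 7/25*e13 - 71/150*e23 - 7/10*e123
Answer: -71/150


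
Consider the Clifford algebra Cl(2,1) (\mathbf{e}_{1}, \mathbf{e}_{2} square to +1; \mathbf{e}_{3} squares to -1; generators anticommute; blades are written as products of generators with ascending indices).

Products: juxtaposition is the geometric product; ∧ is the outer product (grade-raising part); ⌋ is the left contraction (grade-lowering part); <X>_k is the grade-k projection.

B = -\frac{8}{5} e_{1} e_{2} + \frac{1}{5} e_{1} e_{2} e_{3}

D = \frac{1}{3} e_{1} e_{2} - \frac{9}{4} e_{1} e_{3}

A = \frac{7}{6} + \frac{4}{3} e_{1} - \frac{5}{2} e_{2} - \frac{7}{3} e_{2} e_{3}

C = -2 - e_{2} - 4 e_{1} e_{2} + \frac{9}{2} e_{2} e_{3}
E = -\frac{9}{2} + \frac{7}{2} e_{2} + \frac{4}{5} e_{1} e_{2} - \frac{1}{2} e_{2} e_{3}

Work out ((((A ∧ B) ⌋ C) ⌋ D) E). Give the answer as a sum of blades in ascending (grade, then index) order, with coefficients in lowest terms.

step 1: -\frac{28}{15} e_{1} e_{2} + \frac{7}{30} e_{1} e_{2} e_{3}
step 2: -\frac{112}{15}
step 3: -\frac{112}{45} e_{1} e_{2} + \frac{84}{5} e_{1} e_{3}
step 4: \frac{448}{225} - \frac{392}{45} e_{1} + \frac{14}{5} e_{1} e_{2} - \frac{3346}{45} e_{1} e_{3} + \frac{336}{25} e_{2} e_{3} - \frac{294}{5} e_{1} e_{2} e_{3}
Answer: \frac{448}{225} - \frac{392}{45} e_{1} + \frac{14}{5} e_{1} e_{2} - \frac{3346}{45} e_{1} e_{3} + \frac{336}{25} e_{2} e_{3} - \frac{294}{5} e_{1} e_{2} e_{3}


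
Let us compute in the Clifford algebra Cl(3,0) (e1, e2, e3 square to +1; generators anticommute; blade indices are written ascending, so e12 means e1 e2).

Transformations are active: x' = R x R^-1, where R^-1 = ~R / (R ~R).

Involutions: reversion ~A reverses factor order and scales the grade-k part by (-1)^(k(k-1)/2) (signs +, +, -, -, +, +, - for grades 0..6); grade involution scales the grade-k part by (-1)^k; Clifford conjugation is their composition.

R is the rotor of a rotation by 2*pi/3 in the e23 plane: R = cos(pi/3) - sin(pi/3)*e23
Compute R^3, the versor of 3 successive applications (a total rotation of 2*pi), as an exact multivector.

Rotor phase runs at HALF the rotation angle; powers of one rotor simply add phase, so after 3 steps in e23 the phase is 3*pi/3 = pi and R^3 = cos(pi) - sin(pi)*e23.
cos(pi) = -1 and sin(pi) = 0, so R^3 = -1. The total rotation 2*pi is 1 full turn, so every vector returns to itself, yet the rotor is -1, on the OTHER sheet of the double cover (an odd number of 2*pi turns).
Answer: -1
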